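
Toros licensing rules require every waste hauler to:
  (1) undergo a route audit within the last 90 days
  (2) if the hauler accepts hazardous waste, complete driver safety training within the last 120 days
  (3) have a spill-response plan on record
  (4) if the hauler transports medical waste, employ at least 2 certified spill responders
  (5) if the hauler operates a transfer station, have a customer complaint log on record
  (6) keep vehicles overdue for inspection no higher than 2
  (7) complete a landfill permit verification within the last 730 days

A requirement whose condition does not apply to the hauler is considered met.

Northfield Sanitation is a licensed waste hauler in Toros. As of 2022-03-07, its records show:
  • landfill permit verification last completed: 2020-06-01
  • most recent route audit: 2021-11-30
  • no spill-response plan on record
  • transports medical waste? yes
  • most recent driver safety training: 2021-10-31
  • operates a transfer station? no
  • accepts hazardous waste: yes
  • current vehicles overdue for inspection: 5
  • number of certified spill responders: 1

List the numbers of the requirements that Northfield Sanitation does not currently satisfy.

1. route audit 97 days ago vs limit 90 → not met
2. condition 'accepts hazardous waste' holds; driver safety training 127 days ago vs limit 120 → not met
3. spill-response plan absent → not met
4. condition 'transports medical waste' holds; certified spill responders 1 < 2 → not met
5. condition 'operates a transfer station' does not hold → requirement n/a → met
6. vehicles overdue for inspection 5 > 2 → not met
7. landfill permit verification 644 days ago vs limit 730 → met
Not met: 1, 2, 3, 4, 6

1, 2, 3, 4, 6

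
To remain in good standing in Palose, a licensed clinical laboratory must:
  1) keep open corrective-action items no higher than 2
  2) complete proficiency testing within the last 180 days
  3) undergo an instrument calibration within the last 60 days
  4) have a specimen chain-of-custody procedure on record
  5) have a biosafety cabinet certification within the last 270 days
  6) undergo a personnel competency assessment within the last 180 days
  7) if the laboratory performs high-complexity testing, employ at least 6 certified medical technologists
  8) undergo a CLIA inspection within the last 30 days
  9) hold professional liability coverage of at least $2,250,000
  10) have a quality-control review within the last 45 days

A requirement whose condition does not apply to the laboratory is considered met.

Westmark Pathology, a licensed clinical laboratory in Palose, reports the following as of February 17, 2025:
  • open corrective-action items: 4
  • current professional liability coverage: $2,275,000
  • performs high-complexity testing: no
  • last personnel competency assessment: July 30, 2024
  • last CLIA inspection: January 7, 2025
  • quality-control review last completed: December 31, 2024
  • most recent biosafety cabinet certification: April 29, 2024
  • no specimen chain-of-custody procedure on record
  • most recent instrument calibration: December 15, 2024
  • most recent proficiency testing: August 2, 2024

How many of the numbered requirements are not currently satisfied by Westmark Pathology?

1. open corrective-action items 4 > 2 → not met
2. proficiency testing 199 days ago vs limit 180 → not met
3. instrument calibration 64 days ago vs limit 60 → not met
4. specimen chain-of-custody procedure absent → not met
5. biosafety cabinet certification 294 days ago vs limit 270 → not met
6. personnel competency assessment 202 days ago vs limit 180 → not met
7. condition 'performs high-complexity testing' does not hold → requirement n/a → met
8. CLIA inspection 41 days ago vs limit 30 → not met
9. professional liability coverage $2,275,000 ≥ $2,250,000 → met
10. quality-control review 48 days ago vs limit 45 → not met
Not met: 8 of 10

8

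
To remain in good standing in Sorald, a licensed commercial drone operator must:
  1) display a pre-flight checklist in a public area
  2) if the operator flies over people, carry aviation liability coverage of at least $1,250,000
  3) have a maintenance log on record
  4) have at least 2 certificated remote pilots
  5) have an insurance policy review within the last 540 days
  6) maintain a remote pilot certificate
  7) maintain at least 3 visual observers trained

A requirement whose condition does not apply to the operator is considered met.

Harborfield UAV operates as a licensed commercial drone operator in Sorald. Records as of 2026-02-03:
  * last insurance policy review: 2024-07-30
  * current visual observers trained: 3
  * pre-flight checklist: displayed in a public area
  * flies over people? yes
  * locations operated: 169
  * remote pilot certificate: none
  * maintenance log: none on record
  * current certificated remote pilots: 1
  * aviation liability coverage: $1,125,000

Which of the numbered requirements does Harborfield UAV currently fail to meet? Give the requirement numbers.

2, 3, 4, 5, 6

1. pre-flight checklist present → met
2. condition 'flies over people' holds; aviation liability coverage $1,125,000 < $1,250,000 → not met
3. maintenance log absent → not met
4. certificated remote pilots 1 < 2 → not met
5. insurance policy review 553 days ago vs limit 540 → not met
6. remote pilot certificate absent → not met
7. visual observers trained 3 ≥ 3 → met
Not met: 2, 3, 4, 5, 6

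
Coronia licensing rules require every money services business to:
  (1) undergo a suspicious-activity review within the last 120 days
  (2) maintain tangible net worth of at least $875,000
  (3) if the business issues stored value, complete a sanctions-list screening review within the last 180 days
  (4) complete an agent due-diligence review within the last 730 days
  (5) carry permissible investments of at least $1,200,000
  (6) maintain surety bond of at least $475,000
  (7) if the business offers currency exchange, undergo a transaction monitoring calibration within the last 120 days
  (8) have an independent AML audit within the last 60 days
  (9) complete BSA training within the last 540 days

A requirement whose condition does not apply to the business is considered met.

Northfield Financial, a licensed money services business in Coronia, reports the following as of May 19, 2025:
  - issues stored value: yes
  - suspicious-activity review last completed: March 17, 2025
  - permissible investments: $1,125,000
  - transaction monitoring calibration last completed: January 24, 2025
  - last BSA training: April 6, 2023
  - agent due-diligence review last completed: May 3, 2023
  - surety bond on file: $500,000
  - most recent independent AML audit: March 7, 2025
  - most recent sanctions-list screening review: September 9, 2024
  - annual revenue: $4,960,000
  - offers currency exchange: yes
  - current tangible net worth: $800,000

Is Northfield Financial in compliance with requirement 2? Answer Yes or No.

No

2. tangible net worth $800,000 < $875,000 → not met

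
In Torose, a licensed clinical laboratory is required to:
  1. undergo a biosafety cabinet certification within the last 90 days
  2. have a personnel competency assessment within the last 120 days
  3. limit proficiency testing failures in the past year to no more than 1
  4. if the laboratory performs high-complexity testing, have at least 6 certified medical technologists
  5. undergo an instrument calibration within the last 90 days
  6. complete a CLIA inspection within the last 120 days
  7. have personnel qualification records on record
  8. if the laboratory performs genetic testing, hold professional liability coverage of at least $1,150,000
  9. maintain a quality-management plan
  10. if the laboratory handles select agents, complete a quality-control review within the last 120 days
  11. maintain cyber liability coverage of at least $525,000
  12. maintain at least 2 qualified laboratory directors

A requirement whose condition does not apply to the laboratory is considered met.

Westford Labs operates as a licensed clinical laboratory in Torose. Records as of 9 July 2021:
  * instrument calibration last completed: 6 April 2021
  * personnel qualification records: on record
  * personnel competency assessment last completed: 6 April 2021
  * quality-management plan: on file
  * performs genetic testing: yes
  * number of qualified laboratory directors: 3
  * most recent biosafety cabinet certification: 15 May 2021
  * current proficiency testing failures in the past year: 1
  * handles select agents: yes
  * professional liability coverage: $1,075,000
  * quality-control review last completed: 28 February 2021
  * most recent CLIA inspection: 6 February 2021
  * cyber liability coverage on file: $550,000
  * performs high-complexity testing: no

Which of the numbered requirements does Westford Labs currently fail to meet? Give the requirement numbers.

1. biosafety cabinet certification 55 days ago vs limit 90 → met
2. personnel competency assessment 94 days ago vs limit 120 → met
3. proficiency testing failures in the past year 1 ≤ 1 → met
4. condition 'performs high-complexity testing' does not hold → requirement n/a → met
5. instrument calibration 94 days ago vs limit 90 → not met
6. CLIA inspection 153 days ago vs limit 120 → not met
7. personnel qualification records present → met
8. condition 'performs genetic testing' holds; professional liability coverage $1,075,000 < $1,150,000 → not met
9. quality-management plan present → met
10. condition 'handles select agents' holds; quality-control review 131 days ago vs limit 120 → not met
11. cyber liability coverage $550,000 ≥ $525,000 → met
12. qualified laboratory directors 3 ≥ 2 → met
Not met: 5, 6, 8, 10

5, 6, 8, 10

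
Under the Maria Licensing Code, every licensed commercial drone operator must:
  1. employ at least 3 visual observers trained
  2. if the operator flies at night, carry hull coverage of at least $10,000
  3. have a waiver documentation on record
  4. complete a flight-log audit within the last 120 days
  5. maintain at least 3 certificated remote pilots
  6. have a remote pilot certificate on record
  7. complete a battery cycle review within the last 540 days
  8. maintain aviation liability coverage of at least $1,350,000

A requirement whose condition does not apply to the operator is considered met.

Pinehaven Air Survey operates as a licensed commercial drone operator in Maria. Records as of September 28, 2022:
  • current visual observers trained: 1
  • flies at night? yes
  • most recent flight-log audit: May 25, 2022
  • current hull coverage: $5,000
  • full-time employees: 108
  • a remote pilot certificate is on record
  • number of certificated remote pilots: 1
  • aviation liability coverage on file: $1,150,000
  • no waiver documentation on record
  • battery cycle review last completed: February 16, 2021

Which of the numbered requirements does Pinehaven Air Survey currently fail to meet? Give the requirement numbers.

1. visual observers trained 1 < 3 → not met
2. condition 'flies at night' holds; hull coverage $5,000 < $10,000 → not met
3. waiver documentation absent → not met
4. flight-log audit 126 days ago vs limit 120 → not met
5. certificated remote pilots 1 < 3 → not met
6. remote pilot certificate present → met
7. battery cycle review 589 days ago vs limit 540 → not met
8. aviation liability coverage $1,150,000 < $1,350,000 → not met
Not met: 1, 2, 3, 4, 5, 7, 8

1, 2, 3, 4, 5, 7, 8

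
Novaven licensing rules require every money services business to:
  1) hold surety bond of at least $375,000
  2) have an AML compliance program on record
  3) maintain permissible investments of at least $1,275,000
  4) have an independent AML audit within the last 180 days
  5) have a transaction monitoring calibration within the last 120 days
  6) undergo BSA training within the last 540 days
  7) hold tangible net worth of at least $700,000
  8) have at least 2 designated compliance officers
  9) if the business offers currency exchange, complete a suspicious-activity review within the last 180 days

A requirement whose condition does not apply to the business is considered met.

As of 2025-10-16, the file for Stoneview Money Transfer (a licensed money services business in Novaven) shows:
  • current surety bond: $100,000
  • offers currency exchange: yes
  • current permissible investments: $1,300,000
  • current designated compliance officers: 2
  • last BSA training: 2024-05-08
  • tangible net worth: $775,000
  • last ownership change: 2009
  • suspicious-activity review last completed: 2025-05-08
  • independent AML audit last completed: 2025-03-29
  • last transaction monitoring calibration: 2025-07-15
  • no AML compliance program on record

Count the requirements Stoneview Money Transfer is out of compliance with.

3

1. surety bond $100,000 < $375,000 → not met
2. AML compliance program absent → not met
3. permissible investments $1,300,000 ≥ $1,275,000 → met
4. independent AML audit 201 days ago vs limit 180 → not met
5. transaction monitoring calibration 93 days ago vs limit 120 → met
6. BSA training 526 days ago vs limit 540 → met
7. tangible net worth $775,000 ≥ $700,000 → met
8. designated compliance officers 2 ≥ 2 → met
9. condition 'offers currency exchange' holds; suspicious-activity review 161 days ago vs limit 180 → met
Not met: 3 of 9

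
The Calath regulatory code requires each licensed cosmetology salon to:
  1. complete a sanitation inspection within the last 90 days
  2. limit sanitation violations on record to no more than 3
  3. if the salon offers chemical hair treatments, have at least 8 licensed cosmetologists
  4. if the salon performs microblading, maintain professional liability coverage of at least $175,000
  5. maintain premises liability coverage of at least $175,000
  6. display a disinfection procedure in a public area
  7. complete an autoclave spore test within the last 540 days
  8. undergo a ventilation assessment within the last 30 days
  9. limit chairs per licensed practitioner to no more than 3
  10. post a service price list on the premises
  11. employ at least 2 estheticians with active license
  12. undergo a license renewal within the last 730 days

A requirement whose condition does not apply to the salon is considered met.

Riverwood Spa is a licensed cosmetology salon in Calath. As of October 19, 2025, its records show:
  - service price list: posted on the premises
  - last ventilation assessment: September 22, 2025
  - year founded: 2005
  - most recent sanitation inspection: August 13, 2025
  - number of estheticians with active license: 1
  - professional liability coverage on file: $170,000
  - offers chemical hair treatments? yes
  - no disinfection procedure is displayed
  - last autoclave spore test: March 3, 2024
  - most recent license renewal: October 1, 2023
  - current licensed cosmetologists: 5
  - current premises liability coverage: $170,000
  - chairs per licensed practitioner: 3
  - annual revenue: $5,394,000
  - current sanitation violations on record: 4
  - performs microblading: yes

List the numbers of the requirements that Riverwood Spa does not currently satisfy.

1. sanitation inspection 67 days ago vs limit 90 → met
2. sanitation violations on record 4 > 3 → not met
3. condition 'offers chemical hair treatments' holds; licensed cosmetologists 5 < 8 → not met
4. condition 'performs microblading' holds; professional liability coverage $170,000 < $175,000 → not met
5. premises liability coverage $170,000 < $175,000 → not met
6. disinfection procedure absent → not met
7. autoclave spore test 595 days ago vs limit 540 → not met
8. ventilation assessment 27 days ago vs limit 30 → met
9. chairs per licensed practitioner 3 ≤ 3 → met
10. service price list present → met
11. estheticians with active license 1 < 2 → not met
12. license renewal 749 days ago vs limit 730 → not met
Not met: 2, 3, 4, 5, 6, 7, 11, 12

2, 3, 4, 5, 6, 7, 11, 12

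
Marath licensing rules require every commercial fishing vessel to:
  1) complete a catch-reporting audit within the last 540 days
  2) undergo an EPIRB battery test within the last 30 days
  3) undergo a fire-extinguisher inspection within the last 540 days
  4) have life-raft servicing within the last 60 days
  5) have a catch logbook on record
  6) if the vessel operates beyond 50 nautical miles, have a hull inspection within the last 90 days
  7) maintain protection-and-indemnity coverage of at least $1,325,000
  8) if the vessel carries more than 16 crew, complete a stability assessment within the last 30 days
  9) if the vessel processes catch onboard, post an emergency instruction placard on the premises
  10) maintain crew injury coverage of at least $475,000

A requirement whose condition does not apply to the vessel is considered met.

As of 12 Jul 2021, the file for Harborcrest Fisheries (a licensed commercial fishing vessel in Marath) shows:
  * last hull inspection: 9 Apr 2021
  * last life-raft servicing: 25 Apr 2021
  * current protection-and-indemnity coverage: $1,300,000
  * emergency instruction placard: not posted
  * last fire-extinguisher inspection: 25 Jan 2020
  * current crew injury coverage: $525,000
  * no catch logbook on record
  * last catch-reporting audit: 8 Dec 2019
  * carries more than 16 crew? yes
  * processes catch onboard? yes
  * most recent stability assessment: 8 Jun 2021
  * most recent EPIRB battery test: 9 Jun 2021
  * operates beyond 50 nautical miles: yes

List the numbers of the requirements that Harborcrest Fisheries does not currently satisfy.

1, 2, 4, 5, 6, 7, 8, 9

1. catch-reporting audit 582 days ago vs limit 540 → not met
2. EPIRB battery test 33 days ago vs limit 30 → not met
3. fire-extinguisher inspection 534 days ago vs limit 540 → met
4. life-raft servicing 78 days ago vs limit 60 → not met
5. catch logbook absent → not met
6. condition 'operates beyond 50 nautical miles' holds; hull inspection 94 days ago vs limit 90 → not met
7. protection-and-indemnity coverage $1,300,000 < $1,325,000 → not met
8. condition 'carries more than 16 crew' holds; stability assessment 34 days ago vs limit 30 → not met
9. condition 'processes catch onboard' holds; emergency instruction placard absent → not met
10. crew injury coverage $525,000 ≥ $475,000 → met
Not met: 1, 2, 4, 5, 6, 7, 8, 9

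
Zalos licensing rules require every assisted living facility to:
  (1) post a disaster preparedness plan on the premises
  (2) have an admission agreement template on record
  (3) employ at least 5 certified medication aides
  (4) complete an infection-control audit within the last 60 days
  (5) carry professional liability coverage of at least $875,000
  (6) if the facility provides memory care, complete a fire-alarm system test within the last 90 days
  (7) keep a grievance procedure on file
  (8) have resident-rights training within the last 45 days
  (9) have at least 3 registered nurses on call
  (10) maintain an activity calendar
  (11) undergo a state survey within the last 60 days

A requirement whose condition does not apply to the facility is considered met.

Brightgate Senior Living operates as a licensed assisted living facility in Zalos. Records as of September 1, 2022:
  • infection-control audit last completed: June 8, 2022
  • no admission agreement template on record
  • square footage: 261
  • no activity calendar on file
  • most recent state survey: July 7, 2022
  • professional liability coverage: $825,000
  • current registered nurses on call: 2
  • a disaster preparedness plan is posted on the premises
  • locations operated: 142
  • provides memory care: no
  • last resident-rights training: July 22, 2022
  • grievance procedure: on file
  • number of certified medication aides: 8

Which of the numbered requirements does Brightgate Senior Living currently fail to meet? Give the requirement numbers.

1. disaster preparedness plan present → met
2. admission agreement template absent → not met
3. certified medication aides 8 ≥ 5 → met
4. infection-control audit 85 days ago vs limit 60 → not met
5. professional liability coverage $825,000 < $875,000 → not met
6. condition 'provides memory care' does not hold → requirement n/a → met
7. grievance procedure present → met
8. resident-rights training 41 days ago vs limit 45 → met
9. registered nurses on call 2 < 3 → not met
10. activity calendar absent → not met
11. state survey 56 days ago vs limit 60 → met
Not met: 2, 4, 5, 9, 10

2, 4, 5, 9, 10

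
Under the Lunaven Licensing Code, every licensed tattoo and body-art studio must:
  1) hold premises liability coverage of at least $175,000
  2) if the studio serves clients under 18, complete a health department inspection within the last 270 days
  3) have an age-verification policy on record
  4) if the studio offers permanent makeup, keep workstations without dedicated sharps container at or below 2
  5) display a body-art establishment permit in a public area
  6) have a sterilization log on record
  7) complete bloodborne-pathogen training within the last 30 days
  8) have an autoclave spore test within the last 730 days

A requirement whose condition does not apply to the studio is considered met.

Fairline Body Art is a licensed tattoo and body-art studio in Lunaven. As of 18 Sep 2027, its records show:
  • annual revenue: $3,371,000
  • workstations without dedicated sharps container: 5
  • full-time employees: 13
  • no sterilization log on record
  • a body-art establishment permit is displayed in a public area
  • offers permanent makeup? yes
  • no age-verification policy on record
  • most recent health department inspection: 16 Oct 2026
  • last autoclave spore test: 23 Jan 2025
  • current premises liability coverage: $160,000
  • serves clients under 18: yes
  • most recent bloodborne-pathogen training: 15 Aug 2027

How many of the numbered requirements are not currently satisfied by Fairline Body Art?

7

1. premises liability coverage $160,000 < $175,000 → not met
2. condition 'serves clients under 18' holds; health department inspection 337 days ago vs limit 270 → not met
3. age-verification policy absent → not met
4. condition 'offers permanent makeup' holds; workstations without dedicated sharps container 5 > 2 → not met
5. body-art establishment permit present → met
6. sterilization log absent → not met
7. bloodborne-pathogen training 34 days ago vs limit 30 → not met
8. autoclave spore test 968 days ago vs limit 730 → not met
Not met: 7 of 8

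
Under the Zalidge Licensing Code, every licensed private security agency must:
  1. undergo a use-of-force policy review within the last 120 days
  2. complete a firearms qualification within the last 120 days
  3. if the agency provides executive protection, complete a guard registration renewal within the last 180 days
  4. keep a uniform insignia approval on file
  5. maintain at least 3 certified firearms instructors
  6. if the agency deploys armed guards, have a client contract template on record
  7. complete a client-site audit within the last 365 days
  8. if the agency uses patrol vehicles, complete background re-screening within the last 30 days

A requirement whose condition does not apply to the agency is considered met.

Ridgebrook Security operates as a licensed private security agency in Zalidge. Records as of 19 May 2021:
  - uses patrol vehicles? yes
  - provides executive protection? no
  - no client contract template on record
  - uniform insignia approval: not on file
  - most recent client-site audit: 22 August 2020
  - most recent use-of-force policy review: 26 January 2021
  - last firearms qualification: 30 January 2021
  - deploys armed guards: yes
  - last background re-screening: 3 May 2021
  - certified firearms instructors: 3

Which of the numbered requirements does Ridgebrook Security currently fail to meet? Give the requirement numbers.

4, 6

1. use-of-force policy review 113 days ago vs limit 120 → met
2. firearms qualification 109 days ago vs limit 120 → met
3. condition 'provides executive protection' does not hold → requirement n/a → met
4. uniform insignia approval absent → not met
5. certified firearms instructors 3 ≥ 3 → met
6. condition 'deploys armed guards' holds; client contract template absent → not met
7. client-site audit 270 days ago vs limit 365 → met
8. condition 'uses patrol vehicles' holds; background re-screening 16 days ago vs limit 30 → met
Not met: 4, 6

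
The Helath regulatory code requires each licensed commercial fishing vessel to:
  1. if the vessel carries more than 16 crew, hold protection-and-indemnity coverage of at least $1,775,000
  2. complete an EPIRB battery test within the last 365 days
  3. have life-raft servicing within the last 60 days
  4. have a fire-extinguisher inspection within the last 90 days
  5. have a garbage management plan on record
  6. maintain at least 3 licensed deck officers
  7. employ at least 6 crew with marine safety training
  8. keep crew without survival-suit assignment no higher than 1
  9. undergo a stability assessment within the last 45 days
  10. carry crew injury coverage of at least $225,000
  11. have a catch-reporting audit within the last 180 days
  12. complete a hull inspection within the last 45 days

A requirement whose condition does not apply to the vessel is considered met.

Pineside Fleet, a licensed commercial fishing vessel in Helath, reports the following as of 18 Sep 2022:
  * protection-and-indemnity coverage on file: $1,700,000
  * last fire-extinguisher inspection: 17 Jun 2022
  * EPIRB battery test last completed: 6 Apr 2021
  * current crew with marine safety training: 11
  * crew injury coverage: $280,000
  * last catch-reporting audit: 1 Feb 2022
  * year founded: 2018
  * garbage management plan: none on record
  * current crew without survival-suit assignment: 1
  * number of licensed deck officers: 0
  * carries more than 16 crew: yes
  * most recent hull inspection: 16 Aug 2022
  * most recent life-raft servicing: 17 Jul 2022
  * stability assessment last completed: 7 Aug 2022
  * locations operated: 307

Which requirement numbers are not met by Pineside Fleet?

1. condition 'carries more than 16 crew' holds; protection-and-indemnity coverage $1,700,000 < $1,775,000 → not met
2. EPIRB battery test 530 days ago vs limit 365 → not met
3. life-raft servicing 63 days ago vs limit 60 → not met
4. fire-extinguisher inspection 93 days ago vs limit 90 → not met
5. garbage management plan absent → not met
6. licensed deck officers 0 < 3 → not met
7. crew with marine safety training 11 ≥ 6 → met
8. crew without survival-suit assignment 1 ≤ 1 → met
9. stability assessment 42 days ago vs limit 45 → met
10. crew injury coverage $280,000 ≥ $225,000 → met
11. catch-reporting audit 229 days ago vs limit 180 → not met
12. hull inspection 33 days ago vs limit 45 → met
Not met: 1, 2, 3, 4, 5, 6, 11

1, 2, 3, 4, 5, 6, 11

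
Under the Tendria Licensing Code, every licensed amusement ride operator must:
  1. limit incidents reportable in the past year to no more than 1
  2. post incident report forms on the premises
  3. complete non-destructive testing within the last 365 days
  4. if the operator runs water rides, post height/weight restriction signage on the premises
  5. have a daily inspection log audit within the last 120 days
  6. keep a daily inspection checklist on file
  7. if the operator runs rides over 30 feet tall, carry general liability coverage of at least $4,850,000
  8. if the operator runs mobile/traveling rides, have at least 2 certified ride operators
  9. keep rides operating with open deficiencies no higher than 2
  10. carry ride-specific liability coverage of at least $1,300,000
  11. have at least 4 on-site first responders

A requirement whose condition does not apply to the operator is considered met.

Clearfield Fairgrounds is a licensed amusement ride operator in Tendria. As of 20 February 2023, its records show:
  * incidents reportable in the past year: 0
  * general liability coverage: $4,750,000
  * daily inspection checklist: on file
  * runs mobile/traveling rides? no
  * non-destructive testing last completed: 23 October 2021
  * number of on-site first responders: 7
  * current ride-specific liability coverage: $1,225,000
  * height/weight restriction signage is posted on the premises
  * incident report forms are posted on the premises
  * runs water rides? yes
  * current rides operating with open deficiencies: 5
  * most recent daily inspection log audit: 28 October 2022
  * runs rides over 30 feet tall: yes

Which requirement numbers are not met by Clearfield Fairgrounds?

1. incidents reportable in the past year 0 ≤ 1 → met
2. incident report forms present → met
3. non-destructive testing 485 days ago vs limit 365 → not met
4. condition 'runs water rides' holds; height/weight restriction signage present → met
5. daily inspection log audit 115 days ago vs limit 120 → met
6. daily inspection checklist present → met
7. condition 'runs rides over 30 feet tall' holds; general liability coverage $4,750,000 < $4,850,000 → not met
8. condition 'runs mobile/traveling rides' does not hold → requirement n/a → met
9. rides operating with open deficiencies 5 > 2 → not met
10. ride-specific liability coverage $1,225,000 < $1,300,000 → not met
11. on-site first responders 7 ≥ 4 → met
Not met: 3, 7, 9, 10

3, 7, 9, 10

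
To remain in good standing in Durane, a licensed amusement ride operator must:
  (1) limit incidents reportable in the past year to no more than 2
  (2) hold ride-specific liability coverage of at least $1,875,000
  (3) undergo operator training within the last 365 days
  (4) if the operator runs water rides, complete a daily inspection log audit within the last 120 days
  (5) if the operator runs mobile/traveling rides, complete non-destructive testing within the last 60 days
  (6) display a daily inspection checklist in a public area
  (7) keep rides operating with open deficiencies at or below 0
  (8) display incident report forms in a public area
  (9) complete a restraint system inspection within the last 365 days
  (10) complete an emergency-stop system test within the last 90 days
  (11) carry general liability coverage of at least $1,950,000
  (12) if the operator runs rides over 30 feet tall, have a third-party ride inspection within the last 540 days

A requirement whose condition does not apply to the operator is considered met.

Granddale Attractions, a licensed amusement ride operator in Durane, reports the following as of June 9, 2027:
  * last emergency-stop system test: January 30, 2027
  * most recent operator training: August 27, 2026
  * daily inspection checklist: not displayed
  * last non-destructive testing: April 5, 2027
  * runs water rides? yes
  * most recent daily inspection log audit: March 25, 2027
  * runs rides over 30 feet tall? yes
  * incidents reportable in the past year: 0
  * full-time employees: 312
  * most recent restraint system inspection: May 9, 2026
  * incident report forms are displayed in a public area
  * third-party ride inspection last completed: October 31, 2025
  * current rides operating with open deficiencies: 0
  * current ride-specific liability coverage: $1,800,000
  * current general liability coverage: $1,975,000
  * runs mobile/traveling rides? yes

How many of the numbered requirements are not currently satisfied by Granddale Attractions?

1. incidents reportable in the past year 0 ≤ 2 → met
2. ride-specific liability coverage $1,800,000 < $1,875,000 → not met
3. operator training 286 days ago vs limit 365 → met
4. condition 'runs water rides' holds; daily inspection log audit 76 days ago vs limit 120 → met
5. condition 'runs mobile/traveling rides' holds; non-destructive testing 65 days ago vs limit 60 → not met
6. daily inspection checklist absent → not met
7. rides operating with open deficiencies 0 ≤ 0 → met
8. incident report forms present → met
9. restraint system inspection 396 days ago vs limit 365 → not met
10. emergency-stop system test 130 days ago vs limit 90 → not met
11. general liability coverage $1,975,000 ≥ $1,950,000 → met
12. condition 'runs rides over 30 feet tall' holds; third-party ride inspection 586 days ago vs limit 540 → not met
Not met: 6 of 12

6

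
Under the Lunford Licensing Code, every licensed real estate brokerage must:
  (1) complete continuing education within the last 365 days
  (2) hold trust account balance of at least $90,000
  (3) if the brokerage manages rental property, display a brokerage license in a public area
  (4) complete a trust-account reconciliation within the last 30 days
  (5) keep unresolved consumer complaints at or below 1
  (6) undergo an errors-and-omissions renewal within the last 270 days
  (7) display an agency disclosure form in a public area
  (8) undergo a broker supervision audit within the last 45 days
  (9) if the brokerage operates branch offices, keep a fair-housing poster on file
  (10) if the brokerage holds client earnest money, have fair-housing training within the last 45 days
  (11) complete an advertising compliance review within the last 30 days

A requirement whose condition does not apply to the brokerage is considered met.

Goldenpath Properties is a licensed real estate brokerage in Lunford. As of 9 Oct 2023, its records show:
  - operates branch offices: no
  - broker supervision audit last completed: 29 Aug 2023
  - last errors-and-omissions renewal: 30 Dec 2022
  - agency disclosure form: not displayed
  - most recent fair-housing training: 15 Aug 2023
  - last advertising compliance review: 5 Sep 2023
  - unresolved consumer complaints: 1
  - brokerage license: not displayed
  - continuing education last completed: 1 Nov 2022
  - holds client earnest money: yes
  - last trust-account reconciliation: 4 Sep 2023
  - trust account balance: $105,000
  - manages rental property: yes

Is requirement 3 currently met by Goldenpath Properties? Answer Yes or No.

3. condition 'manages rental property' holds; brokerage license absent → not met

No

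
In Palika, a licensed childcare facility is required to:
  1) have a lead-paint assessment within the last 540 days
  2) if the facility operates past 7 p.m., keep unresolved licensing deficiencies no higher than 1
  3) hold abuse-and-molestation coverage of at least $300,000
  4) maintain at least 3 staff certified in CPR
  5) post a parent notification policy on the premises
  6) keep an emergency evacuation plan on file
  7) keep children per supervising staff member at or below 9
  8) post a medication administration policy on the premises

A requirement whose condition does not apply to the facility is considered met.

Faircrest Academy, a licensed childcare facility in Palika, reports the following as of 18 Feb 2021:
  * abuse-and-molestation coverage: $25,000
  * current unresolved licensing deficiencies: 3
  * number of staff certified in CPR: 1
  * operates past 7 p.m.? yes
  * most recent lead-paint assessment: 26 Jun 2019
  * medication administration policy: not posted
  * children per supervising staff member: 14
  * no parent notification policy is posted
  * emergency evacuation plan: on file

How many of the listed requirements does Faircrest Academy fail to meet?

1. lead-paint assessment 603 days ago vs limit 540 → not met
2. condition 'operates past 7 p.m.' holds; unresolved licensing deficiencies 3 > 1 → not met
3. abuse-and-molestation coverage $25,000 < $300,000 → not met
4. staff certified in CPR 1 < 3 → not met
5. parent notification policy absent → not met
6. emergency evacuation plan present → met
7. children per supervising staff member 14 > 9 → not met
8. medication administration policy absent → not met
Not met: 7 of 8

7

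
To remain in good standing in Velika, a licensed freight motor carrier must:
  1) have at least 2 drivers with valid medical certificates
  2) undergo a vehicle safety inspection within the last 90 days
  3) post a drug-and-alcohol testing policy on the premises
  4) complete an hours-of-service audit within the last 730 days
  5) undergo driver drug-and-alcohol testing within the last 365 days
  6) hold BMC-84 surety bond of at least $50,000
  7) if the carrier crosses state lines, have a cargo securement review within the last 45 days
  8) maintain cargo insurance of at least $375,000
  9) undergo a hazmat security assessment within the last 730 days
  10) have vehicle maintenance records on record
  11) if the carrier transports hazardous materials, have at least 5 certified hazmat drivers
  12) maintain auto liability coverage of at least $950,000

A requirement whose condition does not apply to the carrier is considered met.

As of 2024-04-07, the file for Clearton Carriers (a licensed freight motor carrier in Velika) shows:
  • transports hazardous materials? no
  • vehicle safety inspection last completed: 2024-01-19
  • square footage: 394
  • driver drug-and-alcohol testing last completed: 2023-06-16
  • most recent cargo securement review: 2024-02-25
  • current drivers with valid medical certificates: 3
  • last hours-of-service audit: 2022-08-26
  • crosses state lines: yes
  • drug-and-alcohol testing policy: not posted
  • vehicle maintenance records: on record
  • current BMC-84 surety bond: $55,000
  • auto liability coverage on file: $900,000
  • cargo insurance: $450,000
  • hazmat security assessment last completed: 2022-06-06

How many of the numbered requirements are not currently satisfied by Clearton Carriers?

1. drivers with valid medical certificates 3 ≥ 2 → met
2. vehicle safety inspection 79 days ago vs limit 90 → met
3. drug-and-alcohol testing policy absent → not met
4. hours-of-service audit 590 days ago vs limit 730 → met
5. driver drug-and-alcohol testing 296 days ago vs limit 365 → met
6. BMC-84 surety bond $55,000 ≥ $50,000 → met
7. condition 'crosses state lines' holds; cargo securement review 42 days ago vs limit 45 → met
8. cargo insurance $450,000 ≥ $375,000 → met
9. hazmat security assessment 671 days ago vs limit 730 → met
10. vehicle maintenance records present → met
11. condition 'transports hazardous materials' does not hold → requirement n/a → met
12. auto liability coverage $900,000 < $950,000 → not met
Not met: 2 of 12

2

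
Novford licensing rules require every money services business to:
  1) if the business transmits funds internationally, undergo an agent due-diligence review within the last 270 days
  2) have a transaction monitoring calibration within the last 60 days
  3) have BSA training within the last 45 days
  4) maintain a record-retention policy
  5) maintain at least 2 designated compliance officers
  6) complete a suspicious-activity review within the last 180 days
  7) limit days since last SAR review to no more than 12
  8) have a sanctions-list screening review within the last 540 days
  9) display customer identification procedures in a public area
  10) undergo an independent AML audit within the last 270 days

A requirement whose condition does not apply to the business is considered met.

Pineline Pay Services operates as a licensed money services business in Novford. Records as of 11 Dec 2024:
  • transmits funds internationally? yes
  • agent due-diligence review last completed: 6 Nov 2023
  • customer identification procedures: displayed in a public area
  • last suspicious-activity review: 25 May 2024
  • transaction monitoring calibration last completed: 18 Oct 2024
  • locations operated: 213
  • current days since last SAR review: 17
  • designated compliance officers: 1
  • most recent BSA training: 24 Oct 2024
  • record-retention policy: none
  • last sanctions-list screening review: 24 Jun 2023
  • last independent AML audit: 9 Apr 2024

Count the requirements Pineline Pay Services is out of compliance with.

6

1. condition 'transmits funds internationally' holds; agent due-diligence review 401 days ago vs limit 270 → not met
2. transaction monitoring calibration 54 days ago vs limit 60 → met
3. BSA training 48 days ago vs limit 45 → not met
4. record-retention policy absent → not met
5. designated compliance officers 1 < 2 → not met
6. suspicious-activity review 200 days ago vs limit 180 → not met
7. days since last SAR review 17 > 12 → not met
8. sanctions-list screening review 536 days ago vs limit 540 → met
9. customer identification procedures present → met
10. independent AML audit 246 days ago vs limit 270 → met
Not met: 6 of 10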